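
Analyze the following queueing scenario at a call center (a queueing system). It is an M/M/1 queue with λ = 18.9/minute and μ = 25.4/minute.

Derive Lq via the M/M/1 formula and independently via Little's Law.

Method 1 (direct): Lq = λ²/(μ(μ-λ)) = 357.21/(25.4 × 6.50) = 2.1636

Method 2 (Little's Law):
W = 1/(μ-λ) = 1/6.50 = 0.153846
Wq = W - 1/μ = 0.153846 - 0.0393701 = 0.114476
Lq = λWq = 18.9 × 0.114476 = 2.1636 ✔ (matches Method 1)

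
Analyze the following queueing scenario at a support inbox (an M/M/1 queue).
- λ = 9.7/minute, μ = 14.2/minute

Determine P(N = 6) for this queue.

ρ = λ/μ = 9.7/14.2 = 0.6831
P(n) = (1-ρ)ρⁿ
P(6) = (1-0.6831) × 0.6831^6
P(6) = 0.3169 × 0.1016
P(6) = 0.03220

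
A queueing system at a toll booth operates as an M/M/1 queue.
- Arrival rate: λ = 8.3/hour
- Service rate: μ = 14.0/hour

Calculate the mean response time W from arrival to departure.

First, compute utilization: ρ = λ/μ = 8.3/14.0 = 0.5929
For M/M/1: W = 1/(μ-λ)
W = 1/(14.0-8.3) = 1/5.70
W = 0.1754 hours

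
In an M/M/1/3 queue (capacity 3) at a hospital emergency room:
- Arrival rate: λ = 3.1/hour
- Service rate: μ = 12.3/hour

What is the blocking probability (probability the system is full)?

ρ = λ/μ = 3.1/12.3 = 0.252033
P₀ = (1-ρ)/(1-ρ^(K+1)) = (1-0.252033)/(1-0.252033^4) = 0.7480/0.9960 = 0.7510
P_K = P₀×ρ^K = 0.7510 × 0.252033^3 = 0.7510 × 0.01601 = 0.01202
Blocking probability = 1.20%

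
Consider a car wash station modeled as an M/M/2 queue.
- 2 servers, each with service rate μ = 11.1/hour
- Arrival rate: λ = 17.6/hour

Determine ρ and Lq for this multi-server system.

Traffic intensity: ρ = λ/(cμ) = 17.6/(2×11.1) = 0.7928
Since ρ = 0.7928 < 1, system is stable.
Offered load a = λ/μ = cρ = 17.6/11.1 = 1.5856
P₀ = [ Σₙ₌₀^1 aⁿ/n! + a^2/(2!(1-ρ)) ]⁻¹
Σ = a^0/0! + a^1/1! = 1.0000 + 1.5856 = 2.5856
a^2/(2!(1-ρ)) = 2.5141/(2 × 0.20721) = 6.0666
P₀ = 1/(2.5856 + 6.0666) = 0.1156
Lq = P₀·a^2·ρ / (2!(1-ρ)²) = 0.115578 × 2.51408 × 0.792793 / (2 × 0.0429348) = 2.6827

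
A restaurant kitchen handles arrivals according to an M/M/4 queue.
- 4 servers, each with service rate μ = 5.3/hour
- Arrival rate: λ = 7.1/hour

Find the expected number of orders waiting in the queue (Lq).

Traffic intensity: ρ = λ/(cμ) = 7.1/(4×5.3) = 0.3349
Since ρ = 0.3349 < 1, system is stable.
Offered load a = λ/μ = cρ = 7.1/5.3 = 1.3396
P₀ = [ Σₙ₌₀^3 aⁿ/n! + a^4/(4!(1-ρ)) ]⁻¹
Σ = a^0/0! + a^1/1! + a^2/2! + a^3/3! = 1.0000 + 1.3396 + 0.8973 + 0.4007 = 3.6376
a^4/(4!(1-ρ)) = 3.2205/(24 × 0.6651) = 0.2018
P₀ = 1/(3.6376 + 0.2018) = 0.2605
Lq = P₀·a^4·ρ / (4!(1-ρ)²) = 0.2605 × 3.2205 × 0.3349 / (24 × 0.4424) = 0.02646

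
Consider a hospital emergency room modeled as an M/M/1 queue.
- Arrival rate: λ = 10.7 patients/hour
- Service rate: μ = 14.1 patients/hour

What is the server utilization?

Server utilization: ρ = λ/μ
ρ = 10.7/14.1 = 0.7589
The server is busy 75.89% of the time.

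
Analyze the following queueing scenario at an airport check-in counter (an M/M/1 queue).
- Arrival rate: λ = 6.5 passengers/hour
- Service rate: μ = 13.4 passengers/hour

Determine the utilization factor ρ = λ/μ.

Server utilization: ρ = λ/μ
ρ = 6.5/13.4 = 0.4851
The server is busy 48.51% of the time.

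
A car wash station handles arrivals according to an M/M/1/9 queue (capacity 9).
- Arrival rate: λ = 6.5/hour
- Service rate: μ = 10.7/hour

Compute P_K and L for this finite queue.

ρ = λ/μ = 6.5/10.7 = 0.60748
P₀ = (1-ρ)/(1-ρ^(K+1)) = (1-0.60748)/(1-0.60748^10) = 0.3925/0.9932 = 0.3952
P_K = P₀×ρ^K = 0.39522 × 0.60748^9 = 0.39522 × 0.011266 = 0.004453
Blocking probability P_9 = 0.004453 (0.45%)
L = ρ[1 - (K+1)ρ^K + Kρ^(K+1)] / [(1-ρ)(1-ρ^(K+1))]
L = 0.60748 × (1 - 10×0.01127 + 9×0.006844) / ((1 - 0.60748) × (1 - 0.006844)) = 1.4787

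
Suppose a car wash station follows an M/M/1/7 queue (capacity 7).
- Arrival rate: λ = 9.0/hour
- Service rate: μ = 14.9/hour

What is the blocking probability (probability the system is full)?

ρ = λ/μ = 9.0/14.9 = 0.60403
P₀ = (1-ρ)/(1-ρ^(K+1)) = (1-0.60403)/(1-0.60403^8) = 0.3960/0.9823 = 0.4031
P_K = P₀×ρ^K = 0.4031 × 0.60403^7 = 0.4031 × 0.02934 = 0.01183
Blocking probability = 1.18%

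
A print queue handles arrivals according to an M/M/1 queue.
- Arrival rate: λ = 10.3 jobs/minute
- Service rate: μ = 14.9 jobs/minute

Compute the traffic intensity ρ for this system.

Server utilization: ρ = λ/μ
ρ = 10.3/14.9 = 0.6913
The server is busy 69.13% of the time.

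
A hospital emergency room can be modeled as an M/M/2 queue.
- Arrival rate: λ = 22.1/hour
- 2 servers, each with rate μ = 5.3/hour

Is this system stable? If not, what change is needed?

Stability requires ρ = λ/(cμ) < 1
ρ = 22.1/(2 × 5.3) = 22.1/10.60 = 2.0849
Since 2.0849 ≥ 1, the system is UNSTABLE.
Need c > λ/μ = 22.1/5.3 = 4.17.
Minimum servers needed: c = 5.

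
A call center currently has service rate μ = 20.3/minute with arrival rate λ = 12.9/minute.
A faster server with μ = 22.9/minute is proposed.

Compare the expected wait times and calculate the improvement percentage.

System 1: ρ₁ = 12.9/20.3 = 0.6355, W₁ = 1/(20.3-12.9) = 0.13514
System 2: ρ₂ = 12.9/22.9 = 0.5633, W₂ = 1/(22.9-12.9) = 0.10000
Improvement: (W₁-W₂)/W₁ = (0.13514-0.10000)/0.13514 = 26.00%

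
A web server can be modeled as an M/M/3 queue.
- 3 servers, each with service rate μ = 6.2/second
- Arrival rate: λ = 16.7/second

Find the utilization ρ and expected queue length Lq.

Traffic intensity: ρ = λ/(cμ) = 16.7/(3×6.2) = 0.8978
Since ρ = 0.8978 < 1, system is stable.
Offered load a = λ/μ = cρ = 16.7/6.2 = 2.6935
P₀ = [ Σₙ₌₀^2 aⁿ/n! + a^3/(3!(1-ρ)) ]⁻¹
Σ = a^0/0! + a^1/1! + a^2/2! = 1.0000 + 2.6935 + 3.6276 = 7.3211
a^3/(3!(1-ρ)) = 19.54224/(6 × 0.1021505) = 31.8847
P₀ = 1/(7.3211 + 31.8847) = 0.02551
Lq = P₀·a^3·ρ / (3!(1-ρ)²) = 0.0255064 × 19.5422 × 0.897849 / (6 × 0.0104347) = 7.1482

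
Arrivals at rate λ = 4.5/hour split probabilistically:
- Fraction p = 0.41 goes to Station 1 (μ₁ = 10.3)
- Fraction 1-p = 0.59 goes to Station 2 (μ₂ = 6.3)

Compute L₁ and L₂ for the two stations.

Effective rates: λ₁ = 4.5×0.41 = 1.845, λ₂ = 4.5×0.59 = 2.655
Station 1: ρ₁ = 1.845/10.3 = 0.1791, L₁ = ρ₁/(1-ρ₁) = 0.1791/(1-0.1791) = 0.2182
Station 2: ρ₂ = 2.655/6.3 = 0.42143, L₂ = ρ₂/(1-ρ₂) = 0.42143/(1-0.42143) = 0.7284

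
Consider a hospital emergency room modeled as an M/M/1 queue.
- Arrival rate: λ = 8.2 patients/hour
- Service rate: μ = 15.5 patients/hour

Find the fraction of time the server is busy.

Server utilization: ρ = λ/μ
ρ = 8.2/15.5 = 0.5290
The server is busy 52.90% of the time.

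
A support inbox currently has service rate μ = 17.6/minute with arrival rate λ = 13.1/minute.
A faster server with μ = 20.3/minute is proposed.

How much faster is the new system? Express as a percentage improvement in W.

System 1: ρ₁ = 13.1/17.6 = 0.7443, W₁ = 1/(17.6-13.1) = 0.22222
System 2: ρ₂ = 13.1/20.3 = 0.6453, W₂ = 1/(20.3-13.1) = 0.13889
Improvement: (W₁-W₂)/W₁ = (0.22222-0.13889)/0.22222 = 37.50%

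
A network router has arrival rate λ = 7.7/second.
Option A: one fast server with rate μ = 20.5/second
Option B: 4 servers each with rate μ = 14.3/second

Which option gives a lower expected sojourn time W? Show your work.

Option A: single server μ = 20.5 (M/M/1)
  ρ_A = 7.7/20.5 = 0.3756
  W_A = 1/(μ-λ) = 1/(20.5-7.7) = 1/12.80 = 0.07812

Option B: 4 servers μ = 14.3 (M/M/4)
  ρ_B = λ/(cμ) = 7.7/(4×14.3) = 0.1346
  Offered load a = λ/μ = cρ = 7.7/14.3 = 0.5385
  P₀ = [ Σₙ₌₀^3 aⁿ/n! + a^4/(4!(1-ρ)) ]⁻¹
  Σ = a^0/0! + a^1/1! + a^2/2! + a^3/3! = 1.0000 + 0.5385 + 0.1450 + 0.02602 = 1.7095
  a^4/(4!(1-ρ)) = 0.08407/(24 × 0.8654) = 0.004048
  P₀ = 1/(1.7095 + 0.004048) = 0.5836
  Lq = P₀·a^4·ρ / (4!(1-ρ)²) = 0.58360 × 0.084066 × 0.13462 / (24 × 0.74889) = 0.0003675
  Wq_B = Lq/λ = 0.00036745/7.7 = 0.00004772
  W_B = Wq_B + 1/μ = 0.00004772 + 0.06993 = 0.06998

Since W_B = 0.06998 < W_A = 0.07812, Option B (multiple servers) has the shorter time in system.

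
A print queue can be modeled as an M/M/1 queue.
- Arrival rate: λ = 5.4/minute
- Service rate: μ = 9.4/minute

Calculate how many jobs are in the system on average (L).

ρ = λ/μ = 5.4/9.4 = 0.5745
For M/M/1: L = λ/(μ-λ)
L = 5.4/(9.4-5.4) = 5.4/4.00
L = 1.3500 jobs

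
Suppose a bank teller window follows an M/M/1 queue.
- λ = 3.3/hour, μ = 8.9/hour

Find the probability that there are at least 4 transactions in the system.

ρ = λ/μ = 3.3/8.9 = 0.3708
P(N ≥ n) = ρⁿ
P(N ≥ 4) = 0.3708^4
P(N ≥ 4) = 0.01890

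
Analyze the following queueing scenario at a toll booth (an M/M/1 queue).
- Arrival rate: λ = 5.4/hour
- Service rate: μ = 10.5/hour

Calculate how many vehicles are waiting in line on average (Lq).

ρ = λ/μ = 5.4/10.5 = 0.5143
For M/M/1: Lq = λ²/(μ(μ-λ))
Lq = 29.16/(10.5 × 5.10)
Lq = 0.5445 vehicles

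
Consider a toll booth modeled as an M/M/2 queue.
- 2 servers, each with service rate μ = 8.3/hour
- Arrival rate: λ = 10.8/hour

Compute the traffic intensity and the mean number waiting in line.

Traffic intensity: ρ = λ/(cμ) = 10.8/(2×8.3) = 0.6506
Since ρ = 0.6506 < 1, system is stable.
Offered load a = λ/μ = cρ = 10.8/8.3 = 1.3012
P₀ = [ Σₙ₌₀^1 aⁿ/n! + a^2/(2!(1-ρ)) ]⁻¹
Σ = a^0/0! + a^1/1! = 1.0000 + 1.3012 = 2.3012
a^2/(2!(1-ρ)) = 1.6931/(2 × 0.3494) = 2.4229
P₀ = 1/(2.3012 + 2.4229) = 0.2117
Lq = P₀·a^2·ρ / (2!(1-ρ)²) = 0.21168 × 1.6931 × 0.65060 / (2 × 0.12208) = 0.9550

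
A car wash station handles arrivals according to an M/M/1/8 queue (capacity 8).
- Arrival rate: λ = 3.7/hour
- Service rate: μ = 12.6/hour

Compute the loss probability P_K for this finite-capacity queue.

ρ = λ/μ = 3.7/12.6 = 0.29365
P₀ = (1-ρ)/(1-ρ^(K+1)) = (1-0.29365)/(1-0.29365^9) = 0.7064/1.0000 = 0.7064
P_K = P₀×ρ^K = 0.70636 × 0.29365^8 = 0.70636 × 0.000055289 = 0.00003905
Blocking probability = 0.003905%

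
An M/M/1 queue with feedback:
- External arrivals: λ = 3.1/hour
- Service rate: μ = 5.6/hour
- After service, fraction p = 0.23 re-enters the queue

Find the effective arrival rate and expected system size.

Effective arrival rate: λ_eff = λ/(1-p) = 3.1/(1-0.23) = 3.1/0.77 = 4.025974
ρ = λ_eff/μ = 4.025974/5.6 = 0.718924
L = ρ/(1-ρ) = 0.718924/(1-0.718924) = 2.5578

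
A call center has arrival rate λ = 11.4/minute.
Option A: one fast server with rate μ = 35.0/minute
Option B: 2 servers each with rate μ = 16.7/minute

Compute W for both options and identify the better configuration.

Option A: single server μ = 35.0 (M/M/1)
  ρ_A = 11.4/35.0 = 0.3257
  W_A = 1/(μ-λ) = 1/(35.0-11.4) = 1/23.60 = 0.04237

Option B: 2 servers μ = 16.7 (M/M/2)
  ρ_B = λ/(cμ) = 11.4/(2×16.7) = 0.3413
  Offered load a = λ/μ = cρ = 11.4/16.7 = 0.6826
  P₀ = [ Σₙ₌₀^1 aⁿ/n! + a^2/(2!(1-ρ)) ]⁻¹
  Σ = a^0/0! + a^1/1! = 1.0000 + 0.6826 = 1.6826
  a^2/(2!(1-ρ)) = 0.4660/(2 × 0.6587) = 0.3537
  P₀ = 1/(1.6826 + 0.3537) = 0.4911
  Lq = P₀·a^2·ρ / (2!(1-ρ)²) = 0.4911 × 0.4660 × 0.3413 / (2 × 0.4339) = 0.09001
  Wq_B = Lq/λ = 0.09001/11.4 = 0.007896
  W_B = Wq_B + 1/μ = 0.007896 + 0.05988 = 0.06778

Since W_A = 0.04237 < W_B = 0.06778, Option A (single fast server) has the shorter time in system.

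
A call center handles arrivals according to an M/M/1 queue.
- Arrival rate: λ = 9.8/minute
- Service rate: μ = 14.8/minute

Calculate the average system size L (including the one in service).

ρ = λ/μ = 9.8/14.8 = 0.6622
For M/M/1: L = λ/(μ-λ)
L = 9.8/(14.8-9.8) = 9.8/5.00
L = 1.9600 calls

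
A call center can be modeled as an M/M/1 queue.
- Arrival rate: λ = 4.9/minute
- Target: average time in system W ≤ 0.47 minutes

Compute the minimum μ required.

For M/M/1: W = 1/(μ-λ)
Need W ≤ 0.47, so 1/(μ-λ) ≤ 0.47
μ - λ ≥ 1/0.47 = 2.1277
μ ≥ 4.9 + 2.1277 = 7.0277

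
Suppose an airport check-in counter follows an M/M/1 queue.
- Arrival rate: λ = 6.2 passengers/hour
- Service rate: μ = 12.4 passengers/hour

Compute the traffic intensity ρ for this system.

Server utilization: ρ = λ/μ
ρ = 6.2/12.4 = 0.5000
The server is busy 50.00% of the time.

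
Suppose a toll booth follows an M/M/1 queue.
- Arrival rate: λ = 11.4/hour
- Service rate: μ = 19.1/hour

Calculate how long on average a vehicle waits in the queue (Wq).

First, compute utilization: ρ = λ/μ = 11.4/19.1 = 0.5969
For M/M/1: Wq = λ/(μ(μ-λ))
Wq = 11.4/(19.1 × (19.1-11.4))
Wq = 11.4/(19.1 × 7.70)
Wq = 0.07751 hours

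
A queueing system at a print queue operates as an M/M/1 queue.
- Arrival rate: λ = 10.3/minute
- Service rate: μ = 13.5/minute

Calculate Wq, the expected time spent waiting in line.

First, compute utilization: ρ = λ/μ = 10.3/13.5 = 0.7630
For M/M/1: Wq = λ/(μ(μ-λ))
Wq = 10.3/(13.5 × (13.5-10.3))
Wq = 10.3/(13.5 × 3.20)
Wq = 0.2384 minutes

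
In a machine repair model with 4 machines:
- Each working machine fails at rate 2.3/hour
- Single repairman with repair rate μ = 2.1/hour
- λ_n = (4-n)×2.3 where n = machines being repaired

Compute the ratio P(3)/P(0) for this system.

P(3)/P(0) = ∏_{i=0}^{3-1} λ_i/μ_{i+1}
= (4-0)×2.3/2.1 × (4-1)×2.3/2.1 × (4-2)×2.3/2.1
= 31.5309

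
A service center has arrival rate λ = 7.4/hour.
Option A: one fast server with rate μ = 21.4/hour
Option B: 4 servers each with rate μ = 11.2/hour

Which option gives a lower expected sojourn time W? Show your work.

Option A: single server μ = 21.4 (M/M/1)
  ρ_A = 7.4/21.4 = 0.3458
  W_A = 1/(μ-λ) = 1/(21.4-7.4) = 1/14.00 = 0.07143

Option B: 4 servers μ = 11.2 (M/M/4)
  ρ_B = λ/(cμ) = 7.4/(4×11.2) = 0.1652
  Offered load a = λ/μ = cρ = 7.4/11.2 = 0.6607
  P₀ = [ Σₙ₌₀^3 aⁿ/n! + a^4/(4!(1-ρ)) ]⁻¹
  Σ = a^0/0! + a^1/1! + a^2/2! + a^3/3! = 1.0000 + 0.6607 + 0.2183 + 0.04807 = 1.9271
  a^4/(4!(1-ρ)) = 0.19057/(24 × 0.83482) = 0.009512
  P₀ = 1/(1.9271 + 0.009512) = 0.5164
  Lq = P₀·a^4·ρ / (4!(1-ρ)²) = 0.51638 × 0.19057 × 0.16518 / (24 × 0.69693) = 0.0009718
  Wq_B = Lq/λ = 0.0009718/7.4 = 0.0001313
  W_B = Wq_B + 1/μ = 0.0001313 + 0.08929 = 0.08942

Since W_A = 0.07143 < W_B = 0.08942, Option A (single fast server) has the shorter time in system.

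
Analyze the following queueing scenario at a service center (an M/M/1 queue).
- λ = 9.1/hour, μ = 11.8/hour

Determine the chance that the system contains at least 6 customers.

ρ = λ/μ = 9.1/11.8 = 0.7712
P(N ≥ n) = ρⁿ
P(N ≥ 6) = 0.7712^6
P(N ≥ 6) = 0.2104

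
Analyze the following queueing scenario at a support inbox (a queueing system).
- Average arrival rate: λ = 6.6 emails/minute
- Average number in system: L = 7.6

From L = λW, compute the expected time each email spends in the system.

Little's Law: L = λW, so W = L/λ
W = 7.6/6.6 = 1.1515 minutes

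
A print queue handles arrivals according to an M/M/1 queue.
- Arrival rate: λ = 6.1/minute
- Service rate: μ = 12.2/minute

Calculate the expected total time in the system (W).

First, compute utilization: ρ = λ/μ = 6.1/12.2 = 0.5000
For M/M/1: W = 1/(μ-λ)
W = 1/(12.2-6.1) = 1/6.10
W = 0.1639 minutes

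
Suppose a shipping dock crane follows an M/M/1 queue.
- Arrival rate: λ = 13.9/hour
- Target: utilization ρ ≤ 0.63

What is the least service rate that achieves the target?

ρ = λ/μ, so μ = λ/ρ
μ ≥ 13.9/0.63 = 22.0635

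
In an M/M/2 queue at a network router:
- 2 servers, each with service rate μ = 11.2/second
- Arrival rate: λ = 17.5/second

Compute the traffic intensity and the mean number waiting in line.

Traffic intensity: ρ = λ/(cμ) = 17.5/(2×11.2) = 0.7812
Since ρ = 0.7812 < 1, system is stable.
Offered load a = λ/μ = cρ = 17.5/11.2 = 1.5625
P₀ = [ Σₙ₌₀^1 aⁿ/n! + a^2/(2!(1-ρ)) ]⁻¹
Σ = a^0/0! + a^1/1! = 1.0000 + 1.5625 = 2.5625
a^2/(2!(1-ρ)) = 2.44141/(2 × 0.218750) = 5.5804
P₀ = 1/(2.5625 + 5.5804) = 0.1228
Lq = P₀·a^2·ρ / (2!(1-ρ)²) = 0.122807 × 2.44141 × 0.781250 / (2 × 0.0478516) = 2.4475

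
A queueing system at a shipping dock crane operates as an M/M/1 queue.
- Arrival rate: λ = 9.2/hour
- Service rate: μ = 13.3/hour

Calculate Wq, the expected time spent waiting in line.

First, compute utilization: ρ = λ/μ = 9.2/13.3 = 0.6917
For M/M/1: Wq = λ/(μ(μ-λ))
Wq = 9.2/(13.3 × (13.3-9.2))
Wq = 9.2/(13.3 × 4.10)
Wq = 0.1687 hours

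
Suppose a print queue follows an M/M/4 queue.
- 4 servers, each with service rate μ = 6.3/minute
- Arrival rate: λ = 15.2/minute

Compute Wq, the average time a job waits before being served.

Traffic intensity: ρ = λ/(cμ) = 15.2/(4×6.3) = 0.6032
Since ρ = 0.6032 < 1, system is stable.
Offered load a = λ/μ = cρ = 15.2/6.3 = 2.4127
P₀ = [ Σₙ₌₀^3 aⁿ/n! + a^4/(4!(1-ρ)) ]⁻¹
Σ = a^0/0! + a^1/1! + a^2/2! + a^3/3! = 1.00000 + 2.41270 + 2.91056 + 2.34077 = 8.6640
a^4/(4!(1-ρ)) = 33.8854/(24 × 0.396825) = 3.5580
P₀ = 1/(8.6640 + 3.5580) = 0.08182
Lq = P₀·a^4·ρ / (4!(1-ρ)²) = 0.081820 × 33.8854 × 0.60317 / (24 × 0.15747) = 0.4425
Wq = Lq/λ = 0.4425/15.2 = 0.02911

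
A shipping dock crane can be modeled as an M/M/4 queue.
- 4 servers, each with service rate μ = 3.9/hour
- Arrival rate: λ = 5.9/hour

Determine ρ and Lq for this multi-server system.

Traffic intensity: ρ = λ/(cμ) = 5.9/(4×3.9) = 0.3782
Since ρ = 0.3782 < 1, system is stable.
Offered load a = λ/μ = cρ = 5.9/3.9 = 1.5128
P₀ = [ Σₙ₌₀^3 aⁿ/n! + a^4/(4!(1-ρ)) ]⁻¹
Σ = a^0/0! + a^1/1! + a^2/2! + a^3/3! = 1.00000 + 1.51282 + 1.14431 + 0.577047 = 4.2342
a^4/(4!(1-ρ)) = 5.2378/(24 × 0.6218) = 0.3510
P₀ = 1/(4.2342 + 0.3510) = 0.2181
Lq = P₀·a^4·ρ / (4!(1-ρ)²) = 0.2181 × 5.2378 × 0.3782 / (24 × 0.3866) = 0.04656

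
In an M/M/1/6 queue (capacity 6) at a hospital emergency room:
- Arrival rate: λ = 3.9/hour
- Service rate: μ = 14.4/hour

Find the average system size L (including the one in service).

ρ = λ/μ = 3.9/14.4 = 0.27083
P₀ = (1-ρ)/(1-ρ^(K+1)) = (1-0.27083)/(1-0.27083^7) = 0.729170/0.999893 = 0.7292
P_K = P₀×ρ^K = 0.72925 × 0.27083^6 = 0.72925 × 0.00039462 = 0.0002878
L = ρ[1 - (K+1)ρ^K + Kρ^(K+1)] / [(1-ρ)(1-ρ^(K+1))]
L = 0.27083 × (1 - 7×0.0003946 + 6×0.0001069) / ((1 - 0.27083) × (1 - 0.0001069)) = 0.3707 patients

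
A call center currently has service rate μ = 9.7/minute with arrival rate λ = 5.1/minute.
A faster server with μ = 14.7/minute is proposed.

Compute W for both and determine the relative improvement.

System 1: ρ₁ = 5.1/9.7 = 0.5258, W₁ = 1/(9.7-5.1) = 0.21739
System 2: ρ₂ = 5.1/14.7 = 0.3469, W₂ = 1/(14.7-5.1) = 0.10417
Improvement: (W₁-W₂)/W₁ = (0.21739-0.10417)/0.21739 = 52.08%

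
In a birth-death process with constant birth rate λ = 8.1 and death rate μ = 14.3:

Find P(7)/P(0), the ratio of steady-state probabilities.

For constant rates: P(n)/P(0) = (λ/μ)^n
P(7)/P(0) = (8.1/14.3)^7 = 0.56643^7 = 0.01871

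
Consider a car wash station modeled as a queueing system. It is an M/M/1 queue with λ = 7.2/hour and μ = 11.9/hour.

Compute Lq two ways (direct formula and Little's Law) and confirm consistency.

Method 1 (direct): Lq = λ²/(μ(μ-λ)) = 51.84/(11.9 × 4.70) = 0.9269

Method 2 (Little's Law):
W = 1/(μ-λ) = 1/4.70 = 0.212766
Wq = W - 1/μ = 0.212766 - 0.0840336 = 0.12873
Lq = λWq = 7.2 × 0.12873 = 0.9269 ✔ (matches Method 1)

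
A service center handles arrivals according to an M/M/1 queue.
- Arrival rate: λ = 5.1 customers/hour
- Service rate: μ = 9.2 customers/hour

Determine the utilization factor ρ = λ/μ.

Server utilization: ρ = λ/μ
ρ = 5.1/9.2 = 0.5543
The server is busy 55.43% of the time.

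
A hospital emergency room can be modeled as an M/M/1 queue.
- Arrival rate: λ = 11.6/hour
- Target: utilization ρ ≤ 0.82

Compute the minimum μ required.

ρ = λ/μ, so μ = λ/ρ
μ ≥ 11.6/0.82 = 14.1463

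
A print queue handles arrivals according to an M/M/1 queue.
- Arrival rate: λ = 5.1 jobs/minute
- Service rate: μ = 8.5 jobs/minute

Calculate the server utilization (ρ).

Server utilization: ρ = λ/μ
ρ = 5.1/8.5 = 0.6000
The server is busy 60.00% of the time.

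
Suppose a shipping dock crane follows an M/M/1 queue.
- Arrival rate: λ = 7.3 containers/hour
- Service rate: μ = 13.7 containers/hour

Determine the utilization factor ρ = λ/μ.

Server utilization: ρ = λ/μ
ρ = 7.3/13.7 = 0.5328
The server is busy 53.28% of the time.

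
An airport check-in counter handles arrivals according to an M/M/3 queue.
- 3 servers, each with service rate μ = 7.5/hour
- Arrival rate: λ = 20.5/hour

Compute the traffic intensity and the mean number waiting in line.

Traffic intensity: ρ = λ/(cμ) = 20.5/(3×7.5) = 0.9111
Since ρ = 0.9111 < 1, system is stable.
Offered load a = λ/μ = cρ = 20.5/7.5 = 2.7333
P₀ = [ Σₙ₌₀^2 aⁿ/n! + a^3/(3!(1-ρ)) ]⁻¹
Σ = a^0/0! + a^1/1! + a^2/2! = 1.0000 + 2.7333 + 3.7356 = 7.4689
a^3/(3!(1-ρ)) = 20.4210/(6 × 0.0888889) = 38.2894
P₀ = 1/(7.4689 + 38.2894) = 0.02185
Lq = P₀·a^3·ρ / (3!(1-ρ)²) = 0.0218539 × 20.4210 × 0.911111 / (6 × 0.00790123) = 8.5769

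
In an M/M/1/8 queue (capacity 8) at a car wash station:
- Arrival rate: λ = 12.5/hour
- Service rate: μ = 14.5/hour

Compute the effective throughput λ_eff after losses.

ρ = λ/μ = 12.5/14.5 = 0.86207
P₀ = (1-ρ)/(1-ρ^(K+1)) = (1-0.86207)/(1-0.86207^9) = 0.1379/0.7370 = 0.1871
P_K = P₀×ρ^K = 0.18714 × 0.86207^8 = 0.18714 × 0.30503 = 0.05708
λ_eff = λ(1-P_K) = 12.5 × (1 - 0.05708) = 12.5 × 0.94292 = 11.7865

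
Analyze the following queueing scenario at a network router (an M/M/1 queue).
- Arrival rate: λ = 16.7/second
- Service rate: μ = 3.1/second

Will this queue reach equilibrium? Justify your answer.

Stability requires ρ = λ/(cμ) < 1
ρ = 16.7/(1 × 3.1) = 16.7/3.10 = 5.3871
Since 5.3871 ≥ 1, the system is UNSTABLE.
Queue grows without bound. Need μ > λ = 16.7.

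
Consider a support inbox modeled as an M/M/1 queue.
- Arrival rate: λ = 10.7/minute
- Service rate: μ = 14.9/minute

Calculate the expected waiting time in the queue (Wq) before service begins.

First, compute utilization: ρ = λ/μ = 10.7/14.9 = 0.7181
For M/M/1: Wq = λ/(μ(μ-λ))
Wq = 10.7/(14.9 × (14.9-10.7))
Wq = 10.7/(14.9 × 4.20)
Wq = 0.1710 minutes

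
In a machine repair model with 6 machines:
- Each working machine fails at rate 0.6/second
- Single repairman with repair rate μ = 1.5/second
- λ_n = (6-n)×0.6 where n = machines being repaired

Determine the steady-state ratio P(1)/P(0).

P(1)/P(0) = ∏_{i=0}^{1-1} λ_i/μ_{i+1}
= (6-0)×0.6/1.5
= 2.4000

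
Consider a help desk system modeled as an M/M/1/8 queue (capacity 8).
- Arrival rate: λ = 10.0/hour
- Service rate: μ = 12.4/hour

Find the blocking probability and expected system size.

ρ = λ/μ = 10.0/12.4 = 0.806452
P₀ = (1-ρ)/(1-ρ^(K+1)) = (1-0.806452)/(1-0.806452^9) = 0.19355/0.85572 = 0.2262
P_K = P₀×ρ^K = 0.2262 × 0.806452^8 = 0.2262 × 0.1789 = 0.04047
Blocking probability P_8 = 0.04047 (4.05%)
L = ρ[1 - (K+1)ρ^K + Kρ^(K+1)] / [(1-ρ)(1-ρ^(K+1))]
L = 0.806452 × (1 - 9×0.178907 + 8×0.144280) / ((1 - 0.806452) × (1 - 0.144280)) = 2.6492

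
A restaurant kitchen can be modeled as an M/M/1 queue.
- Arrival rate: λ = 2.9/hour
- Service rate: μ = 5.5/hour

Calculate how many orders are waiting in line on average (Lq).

ρ = λ/μ = 2.9/5.5 = 0.5273
For M/M/1: Lq = λ²/(μ(μ-λ))
Lq = 8.41/(5.5 × 2.60)
Lq = 0.5881 orders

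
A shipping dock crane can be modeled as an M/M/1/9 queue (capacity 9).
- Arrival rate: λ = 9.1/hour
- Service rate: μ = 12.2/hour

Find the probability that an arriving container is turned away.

ρ = λ/μ = 9.1/12.2 = 0.745902
P₀ = (1-ρ)/(1-ρ^(K+1)) = (1-0.745902)/(1-0.745902^10) = 0.2541/0.9467 = 0.2684
P_K = P₀×ρ^K = 0.2684 × 0.745902^9 = 0.2684 × 0.07147 = 0.01918
Blocking probability = 1.92%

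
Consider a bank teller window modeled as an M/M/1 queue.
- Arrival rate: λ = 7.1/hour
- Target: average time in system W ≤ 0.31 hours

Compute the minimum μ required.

For M/M/1: W = 1/(μ-λ)
Need W ≤ 0.31, so 1/(μ-λ) ≤ 0.31
μ - λ ≥ 1/0.31 = 3.2258
μ ≥ 7.1 + 3.2258 = 10.3258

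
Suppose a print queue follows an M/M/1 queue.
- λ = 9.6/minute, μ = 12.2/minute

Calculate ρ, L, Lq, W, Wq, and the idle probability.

Step 1: ρ = λ/μ = 9.6/12.2 = 0.7869
Step 2: L = λ/(μ-λ) = 9.6/2.60 = 3.6923
Step 3: Lq = λ²/(μ(μ-λ)) = 92.16/(12.2×2.60) = 2.9054
Step 4: W = 1/(μ-λ) = 1/2.60 = 0.384615
Step 5: Wq = λ/(μ(μ-λ)) = 9.6/(12.2×2.60) = 0.3026
Step 6: P(0) = 1-ρ = 0.2131
Verify: L = λW = 9.6×0.384615 = 3.6923 ✔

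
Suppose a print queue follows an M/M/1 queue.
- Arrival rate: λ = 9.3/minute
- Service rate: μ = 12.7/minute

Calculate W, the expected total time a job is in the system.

First, compute utilization: ρ = λ/μ = 9.3/12.7 = 0.7323
For M/M/1: W = 1/(μ-λ)
W = 1/(12.7-9.3) = 1/3.40
W = 0.2941 minutes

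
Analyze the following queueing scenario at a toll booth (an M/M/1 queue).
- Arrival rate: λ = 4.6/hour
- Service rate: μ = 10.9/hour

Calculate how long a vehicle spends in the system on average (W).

First, compute utilization: ρ = λ/μ = 4.6/10.9 = 0.4220
For M/M/1: W = 1/(μ-λ)
W = 1/(10.9-4.6) = 1/6.30
W = 0.1587 hours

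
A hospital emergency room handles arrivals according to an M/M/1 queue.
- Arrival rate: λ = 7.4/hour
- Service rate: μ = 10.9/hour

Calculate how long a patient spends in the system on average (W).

First, compute utilization: ρ = λ/μ = 7.4/10.9 = 0.6789
For M/M/1: W = 1/(μ-λ)
W = 1/(10.9-7.4) = 1/3.50
W = 0.2857 hours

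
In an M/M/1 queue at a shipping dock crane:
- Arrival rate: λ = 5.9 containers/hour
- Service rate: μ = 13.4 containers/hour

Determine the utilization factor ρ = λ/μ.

Server utilization: ρ = λ/μ
ρ = 5.9/13.4 = 0.4403
The server is busy 44.03% of the time.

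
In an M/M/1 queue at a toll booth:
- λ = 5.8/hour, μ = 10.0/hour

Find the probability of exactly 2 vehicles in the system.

ρ = λ/μ = 5.8/10.0 = 0.5800
P(n) = (1-ρ)ρⁿ
P(2) = (1-0.5800) × 0.5800^2
P(2) = 0.4200 × 0.3364
P(2) = 0.1413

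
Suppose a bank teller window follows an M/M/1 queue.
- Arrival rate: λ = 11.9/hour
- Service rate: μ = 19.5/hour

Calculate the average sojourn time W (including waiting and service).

First, compute utilization: ρ = λ/μ = 11.9/19.5 = 0.6103
For M/M/1: W = 1/(μ-λ)
W = 1/(19.5-11.9) = 1/7.60
W = 0.1316 hours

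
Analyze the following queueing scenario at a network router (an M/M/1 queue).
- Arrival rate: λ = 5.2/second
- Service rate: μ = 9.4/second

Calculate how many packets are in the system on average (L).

ρ = λ/μ = 5.2/9.4 = 0.5532
For M/M/1: L = λ/(μ-λ)
L = 5.2/(9.4-5.2) = 5.2/4.20
L = 1.2381 packets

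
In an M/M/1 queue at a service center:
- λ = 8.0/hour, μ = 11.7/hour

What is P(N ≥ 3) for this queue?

ρ = λ/μ = 8.0/11.7 = 0.6838
P(N ≥ n) = ρⁿ
P(N ≥ 3) = 0.6838^3
P(N ≥ 3) = 0.3197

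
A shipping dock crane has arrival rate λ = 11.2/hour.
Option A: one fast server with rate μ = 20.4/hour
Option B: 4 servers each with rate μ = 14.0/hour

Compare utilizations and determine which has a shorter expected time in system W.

Option A: single server μ = 20.4 (M/M/1)
  ρ_A = 11.2/20.4 = 0.5490
  W_A = 1/(μ-λ) = 1/(20.4-11.2) = 1/9.20 = 0.1087

Option B: 4 servers μ = 14.0 (M/M/4)
  ρ_B = λ/(cμ) = 11.2/(4×14.0) = 0.2000
  Offered load a = λ/μ = cρ = 11.2/14.0 = 0.8000
  P₀ = [ Σₙ₌₀^3 aⁿ/n! + a^4/(4!(1-ρ)) ]⁻¹
  Σ = a^0/0! + a^1/1! + a^2/2! + a^3/3! = 1.0000 + 0.8000 + 0.3200 + 0.08533 = 2.2053
  a^4/(4!(1-ρ)) = 0.4096/(24 × 0.8000) = 0.02133
  P₀ = 1/(2.2053 + 0.02133) = 0.4491
  Lq = P₀·a^4·ρ / (4!(1-ρ)²) = 0.4491 × 0.4096 × 0.2000 / (24 × 0.6400) = 0.002395
  Wq_B = Lq/λ = 0.0023952/11.2 = 0.0002139
  W_B = Wq_B + 1/μ = 0.0002139 + 0.07143 = 0.07164

Since W_B = 0.07164 < W_A = 0.1087, Option B (multiple servers) has the shorter time in system.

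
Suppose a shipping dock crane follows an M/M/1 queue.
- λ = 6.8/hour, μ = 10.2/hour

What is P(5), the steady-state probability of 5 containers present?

ρ = λ/μ = 6.8/10.2 = 0.6667
P(n) = (1-ρ)ρⁿ
P(5) = (1-0.6667) × 0.6667^5
P(5) = 0.3333 × 0.1317
P(5) = 0.04390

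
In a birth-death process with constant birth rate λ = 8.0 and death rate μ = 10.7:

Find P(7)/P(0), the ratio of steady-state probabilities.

For constant rates: P(n)/P(0) = (λ/μ)^n
P(7)/P(0) = (8.0/10.7)^7 = 0.7477^7 = 0.1306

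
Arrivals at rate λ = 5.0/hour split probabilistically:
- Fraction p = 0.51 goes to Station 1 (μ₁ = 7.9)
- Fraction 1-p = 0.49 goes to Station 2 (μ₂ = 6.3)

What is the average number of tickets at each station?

Effective rates: λ₁ = 5.0×0.51 = 2.55, λ₂ = 5.0×0.49 = 2.45
Station 1: ρ₁ = 2.55/7.9 = 0.32278, L₁ = ρ₁/(1-ρ₁) = 0.32278/(1-0.32278) = 0.4766
Station 2: ρ₂ = 2.45/6.3 = 0.3889, L₂ = ρ₂/(1-ρ₂) = 0.3889/(1-0.3889) = 0.6364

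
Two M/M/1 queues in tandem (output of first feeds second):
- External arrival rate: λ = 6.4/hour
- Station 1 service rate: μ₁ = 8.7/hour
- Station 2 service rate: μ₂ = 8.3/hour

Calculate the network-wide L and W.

By Jackson's theorem, each station behaves as independent M/M/1.
Station 1: ρ₁ = 6.4/8.7 = 0.7356, L₁ = ρ₁/(1-ρ₁) = λ/(μ₁-λ) = 6.4/2.30 = 2.7826
Station 2: ρ₂ = 6.4/8.3 = 0.7711, L₂ = ρ₂/(1-ρ₂) = λ/(μ₂-λ) = 6.4/1.90 = 3.3684
Total: L = L₁ + L₂ = 2.7826 + 3.3684 = 6.1510
W = L/λ = 6.1510/6.4 = 0.9611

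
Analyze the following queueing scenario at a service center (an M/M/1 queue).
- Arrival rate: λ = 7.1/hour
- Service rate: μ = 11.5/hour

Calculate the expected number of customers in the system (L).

ρ = λ/μ = 7.1/11.5 = 0.6174
For M/M/1: L = λ/(μ-λ)
L = 7.1/(11.5-7.1) = 7.1/4.40
L = 1.6136 customers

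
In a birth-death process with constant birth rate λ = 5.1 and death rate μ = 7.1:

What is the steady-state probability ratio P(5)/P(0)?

For constant rates: P(n)/P(0) = (λ/μ)^n
P(5)/P(0) = (5.1/7.1)^5 = 0.7183^5 = 0.1912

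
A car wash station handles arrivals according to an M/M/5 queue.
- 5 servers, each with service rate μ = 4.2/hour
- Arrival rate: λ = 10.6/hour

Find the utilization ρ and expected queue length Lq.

Traffic intensity: ρ = λ/(cμ) = 10.6/(5×4.2) = 0.5048
Since ρ = 0.5048 < 1, system is stable.
Offered load a = λ/μ = cρ = 10.6/4.2 = 2.5238
P₀ = [ Σₙ₌₀^4 aⁿ/n! + a^5/(5!(1-ρ)) ]⁻¹
Σ = a^0/0! + a^1/1! + a^2/2! + a^3/3! + a^4/4! = 1.0000 + 2.5238 + 3.1848 + 2.6793 + 1.6905 = 11.0784
a^5/(5!(1-ρ)) = 102.3960/(120 × 0.49524) = 1.7230
P₀ = 1/(11.0784 + 1.7230) = 0.07812
Lq = P₀·a^5·ρ / (5!(1-ρ)²) = 0.07812 × 102.3960 × 0.5048 / (120 × 0.2453) = 0.1372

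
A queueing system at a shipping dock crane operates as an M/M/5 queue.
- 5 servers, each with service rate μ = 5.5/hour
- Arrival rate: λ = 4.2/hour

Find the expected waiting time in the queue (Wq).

Traffic intensity: ρ = λ/(cμ) = 4.2/(5×5.5) = 0.1527
Since ρ = 0.1527 < 1, system is stable.
Offered load a = λ/μ = cρ = 4.2/5.5 = 0.7636
P₀ = [ Σₙ₌₀^4 aⁿ/n! + a^5/(5!(1-ρ)) ]⁻¹
Σ = a^0/0! + a^1/1! + a^2/2! + a^3/3! + a^4/4! = 1.0000 + 0.7636 + 0.2916 + 0.07422 + 0.01417 = 2.1436
a^5/(5!(1-ρ)) = 0.2597/(120 × 0.8473) = 0.002554
P₀ = 1/(2.14359 + 0.00255404) = 0.4660
Lq = P₀·a^5·ρ / (5!(1-ρ)²) = 0.4660 × 0.2597 × 0.1527 / (120 × 0.7179) = 0.0002145
Wq = Lq/λ = 0.00021452/4.2 = 0.00005108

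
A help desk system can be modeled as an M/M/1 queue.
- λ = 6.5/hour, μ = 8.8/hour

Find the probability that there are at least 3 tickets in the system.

ρ = λ/μ = 6.5/8.8 = 0.73864
P(N ≥ n) = ρⁿ
P(N ≥ 3) = 0.73864^3
P(N ≥ 3) = 0.4030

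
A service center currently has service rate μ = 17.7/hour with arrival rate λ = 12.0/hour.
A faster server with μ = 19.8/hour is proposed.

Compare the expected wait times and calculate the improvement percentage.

System 1: ρ₁ = 12.0/17.7 = 0.6780, W₁ = 1/(17.7-12.0) = 0.17544
System 2: ρ₂ = 12.0/19.8 = 0.6061, W₂ = 1/(19.8-12.0) = 0.12821
Improvement: (W₁-W₂)/W₁ = (0.17544-0.12821)/0.17544 = 26.92%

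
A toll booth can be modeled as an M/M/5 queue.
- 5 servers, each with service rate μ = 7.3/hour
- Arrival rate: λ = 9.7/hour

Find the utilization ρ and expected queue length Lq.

Traffic intensity: ρ = λ/(cμ) = 9.7/(5×7.3) = 0.2658
Since ρ = 0.2658 < 1, system is stable.
Offered load a = λ/μ = cρ = 9.7/7.3 = 1.3288
P₀ = [ Σₙ₌₀^4 aⁿ/n! + a^5/(5!(1-ρ)) ]⁻¹
Σ = a^0/0! + a^1/1! + a^2/2! + a^3/3! + a^4/4! = 1.0000 + 1.3288 + 0.8828 + 0.3910 + 0.1299 = 3.7325
a^5/(5!(1-ρ)) = 4.1423/(120 × 0.73425) = 0.04701
P₀ = 1/(3.7325 + 0.04701) = 0.2646
Lq = P₀·a^5·ρ / (5!(1-ρ)²) = 0.26459 × 4.1423 × 0.26575 / (120 × 0.53912) = 0.004502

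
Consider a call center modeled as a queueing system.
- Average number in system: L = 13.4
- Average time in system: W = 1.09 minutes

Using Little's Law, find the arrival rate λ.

Little's Law: L = λW, so λ = L/W
λ = 13.4/1.09 = 12.2936 calls/minute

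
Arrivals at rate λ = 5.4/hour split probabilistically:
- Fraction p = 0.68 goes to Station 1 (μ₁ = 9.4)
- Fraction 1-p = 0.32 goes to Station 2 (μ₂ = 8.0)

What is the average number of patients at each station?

Effective rates: λ₁ = 5.4×0.68 = 3.672, λ₂ = 5.4×0.32 = 1.728
Station 1: ρ₁ = 3.672/9.4 = 0.39064, L₁ = ρ₁/(1-ρ₁) = 0.39064/(1-0.39064) = 0.6411
Station 2: ρ₂ = 1.728/8.0 = 0.2160, L₂ = ρ₂/(1-ρ₂) = 0.2160/(1-0.2160) = 0.2755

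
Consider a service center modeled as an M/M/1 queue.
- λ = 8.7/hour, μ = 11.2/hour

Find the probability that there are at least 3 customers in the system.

ρ = λ/μ = 8.7/11.2 = 0.7768
P(N ≥ n) = ρⁿ
P(N ≥ 3) = 0.7768^3
P(N ≥ 3) = 0.4687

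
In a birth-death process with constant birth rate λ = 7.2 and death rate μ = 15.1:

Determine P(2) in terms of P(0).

For constant rates: P(n)/P(0) = (λ/μ)^n
P(2)/P(0) = (7.2/15.1)^2 = 0.47682^2 = 0.2274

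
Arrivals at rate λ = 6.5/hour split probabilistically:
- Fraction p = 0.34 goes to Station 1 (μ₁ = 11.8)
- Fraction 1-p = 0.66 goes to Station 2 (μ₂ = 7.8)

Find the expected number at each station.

Effective rates: λ₁ = 6.5×0.34 = 2.21, λ₂ = 6.5×0.66 = 4.29
Station 1: ρ₁ = 2.21/11.8 = 0.187288, L₁ = ρ₁/(1-ρ₁) = 0.187288/(1-0.187288) = 0.2304
Station 2: ρ₂ = 4.29/7.8 = 0.5500, L₂ = ρ₂/(1-ρ₂) = 0.5500/(1-0.5500) = 1.2222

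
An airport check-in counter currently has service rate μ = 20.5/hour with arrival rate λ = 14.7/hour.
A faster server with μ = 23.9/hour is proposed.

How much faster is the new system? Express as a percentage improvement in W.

System 1: ρ₁ = 14.7/20.5 = 0.7171, W₁ = 1/(20.5-14.7) = 0.172414
System 2: ρ₂ = 14.7/23.9 = 0.6151, W₂ = 1/(23.9-14.7) = 0.108696
Improvement: (W₁-W₂)/W₁ = (0.172414-0.108696)/0.172414 = 36.96%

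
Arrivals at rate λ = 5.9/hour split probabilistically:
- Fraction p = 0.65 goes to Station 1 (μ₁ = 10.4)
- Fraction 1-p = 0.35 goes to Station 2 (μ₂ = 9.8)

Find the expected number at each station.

Effective rates: λ₁ = 5.9×0.65 = 3.835, λ₂ = 5.9×0.35 = 2.065
Station 1: ρ₁ = 3.835/10.4 = 0.36875, L₁ = ρ₁/(1-ρ₁) = 0.36875/(1-0.36875) = 0.5842
Station 2: ρ₂ = 2.065/9.8 = 0.21071, L₂ = ρ₂/(1-ρ₂) = 0.21071/(1-0.21071) = 0.2670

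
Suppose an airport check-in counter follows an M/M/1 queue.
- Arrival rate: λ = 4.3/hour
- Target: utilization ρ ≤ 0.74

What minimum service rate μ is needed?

ρ = λ/μ, so μ = λ/ρ
μ ≥ 4.3/0.74 = 5.8108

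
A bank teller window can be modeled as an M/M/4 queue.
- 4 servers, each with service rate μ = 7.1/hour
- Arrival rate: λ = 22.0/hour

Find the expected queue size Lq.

Traffic intensity: ρ = λ/(cμ) = 22.0/(4×7.1) = 0.7746
Since ρ = 0.7746 < 1, system is stable.
Offered load a = λ/μ = cρ = 22.0/7.1 = 3.0986
P₀ = [ Σₙ₌₀^3 aⁿ/n! + a^4/(4!(1-ρ)) ]⁻¹
Σ = a^0/0! + a^1/1! + a^2/2! + a^3/3! = 1.0000 + 3.0986 + 4.8006 + 4.9584 = 13.8576
a^4/(4!(1-ρ)) = 92.1844/(24 × 0.225352) = 17.0445
P₀ = 1/(13.8576 + 17.0445) = 0.03236
Lq = P₀·a^4·ρ / (4!(1-ρ)²) = 0.03236 × 92.1844 × 0.7746 / (24 × 0.05078) = 1.8960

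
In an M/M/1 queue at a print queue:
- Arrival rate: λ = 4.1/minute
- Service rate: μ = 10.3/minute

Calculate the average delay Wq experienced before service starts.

First, compute utilization: ρ = λ/μ = 4.1/10.3 = 0.3981
For M/M/1: Wq = λ/(μ(μ-λ))
Wq = 4.1/(10.3 × (10.3-4.1))
Wq = 4.1/(10.3 × 6.20)
Wq = 0.06420 minutes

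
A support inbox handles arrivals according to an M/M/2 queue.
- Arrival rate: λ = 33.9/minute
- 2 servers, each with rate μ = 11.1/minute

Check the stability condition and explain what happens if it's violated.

Stability requires ρ = λ/(cμ) < 1
ρ = 33.9/(2 × 11.1) = 33.9/22.20 = 1.5270
Since 1.5270 ≥ 1, the system is UNSTABLE.
Need c > λ/μ = 33.9/11.1 = 3.05.
Minimum servers needed: c = 4.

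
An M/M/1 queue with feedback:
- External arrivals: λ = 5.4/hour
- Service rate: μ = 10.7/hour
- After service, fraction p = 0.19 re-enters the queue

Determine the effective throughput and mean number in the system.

Effective arrival rate: λ_eff = λ/(1-p) = 5.4/(1-0.19) = 5.4/0.81 = 6.66667
ρ = λ_eff/μ = 6.66667/10.7 = 0.62305
L = ρ/(1-ρ) = 0.62305/(1-0.62305) = 1.6529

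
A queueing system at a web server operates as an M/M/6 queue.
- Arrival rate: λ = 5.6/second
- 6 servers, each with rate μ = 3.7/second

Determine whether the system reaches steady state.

Stability requires ρ = λ/(cμ) < 1
ρ = 5.6/(6 × 3.7) = 5.6/22.20 = 0.2523
Since 0.2523 < 1, the system is STABLE.
The servers are busy 25.23% of the time.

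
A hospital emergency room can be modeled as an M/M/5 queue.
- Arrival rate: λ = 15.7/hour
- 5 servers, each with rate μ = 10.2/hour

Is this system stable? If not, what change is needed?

Stability requires ρ = λ/(cμ) < 1
ρ = 15.7/(5 × 10.2) = 15.7/51.00 = 0.3078
Since 0.3078 < 1, the system is STABLE.
The servers are busy 30.78% of the time.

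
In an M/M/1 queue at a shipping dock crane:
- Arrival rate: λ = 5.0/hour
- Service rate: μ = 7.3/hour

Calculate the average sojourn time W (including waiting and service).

First, compute utilization: ρ = λ/μ = 5.0/7.3 = 0.6849
For M/M/1: W = 1/(μ-λ)
W = 1/(7.3-5.0) = 1/2.30
W = 0.4348 hours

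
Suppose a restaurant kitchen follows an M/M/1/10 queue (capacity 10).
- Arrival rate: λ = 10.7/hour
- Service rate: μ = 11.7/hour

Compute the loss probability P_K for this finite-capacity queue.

ρ = λ/μ = 10.7/11.7 = 0.91453
P₀ = (1-ρ)/(1-ρ^(K+1)) = (1-0.91453)/(1-0.91453^11) = 0.08547/0.6257 = 0.1366
P_K = P₀×ρ^K = 0.1366 × 0.91453^10 = 0.1366 × 0.4092 = 0.05590
Blocking probability = 5.59%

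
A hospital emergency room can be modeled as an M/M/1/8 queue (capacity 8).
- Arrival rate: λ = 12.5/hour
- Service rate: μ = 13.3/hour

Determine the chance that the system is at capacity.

ρ = λ/μ = 12.5/13.3 = 0.93985
P₀ = (1-ρ)/(1-ρ^(K+1)) = (1-0.93985)/(1-0.93985^9) = 0.06015/0.4278 = 0.1406
P_K = P₀×ρ^K = 0.14059 × 0.93985^8 = 0.14059 × 0.60879 = 0.08559
Blocking probability = 8.56%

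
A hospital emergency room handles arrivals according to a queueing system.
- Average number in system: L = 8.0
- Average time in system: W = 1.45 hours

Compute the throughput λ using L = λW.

Little's Law: L = λW, so λ = L/W
λ = 8.0/1.45 = 5.5172 patients/hour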